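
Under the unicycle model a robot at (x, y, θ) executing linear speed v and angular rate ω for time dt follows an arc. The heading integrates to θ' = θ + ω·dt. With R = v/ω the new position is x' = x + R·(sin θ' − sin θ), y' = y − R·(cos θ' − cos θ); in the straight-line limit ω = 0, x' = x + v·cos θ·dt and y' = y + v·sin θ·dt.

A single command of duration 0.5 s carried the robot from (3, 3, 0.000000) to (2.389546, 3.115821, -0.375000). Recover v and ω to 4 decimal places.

Δθ = -0.375000 − 0.000000 = -0.375000
ω = Δθ/dt = -0.375000/0.5 = -0.7500
R = Δx/(sin θ' − sin θ) = 1.6667
v = R·ω = 1.6667·-0.7500 = -1.2500

v = -1.2500, ω = -0.7500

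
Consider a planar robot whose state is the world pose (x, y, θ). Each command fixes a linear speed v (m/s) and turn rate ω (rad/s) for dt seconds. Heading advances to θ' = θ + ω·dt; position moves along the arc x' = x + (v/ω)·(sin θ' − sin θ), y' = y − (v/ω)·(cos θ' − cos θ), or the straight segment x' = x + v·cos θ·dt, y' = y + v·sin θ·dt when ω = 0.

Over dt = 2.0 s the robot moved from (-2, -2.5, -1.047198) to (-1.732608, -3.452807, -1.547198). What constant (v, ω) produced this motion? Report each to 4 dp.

v = 0.5000, ω = -0.2500

Δθ = -1.547198 − -1.047198 = -0.500000
ω = Δθ/dt = -0.500000/2.0 = -0.2500
R = −Δy/(cos θ' − cos θ) = -2.0000
v = R·ω = -2.0000·-0.2500 = 0.5000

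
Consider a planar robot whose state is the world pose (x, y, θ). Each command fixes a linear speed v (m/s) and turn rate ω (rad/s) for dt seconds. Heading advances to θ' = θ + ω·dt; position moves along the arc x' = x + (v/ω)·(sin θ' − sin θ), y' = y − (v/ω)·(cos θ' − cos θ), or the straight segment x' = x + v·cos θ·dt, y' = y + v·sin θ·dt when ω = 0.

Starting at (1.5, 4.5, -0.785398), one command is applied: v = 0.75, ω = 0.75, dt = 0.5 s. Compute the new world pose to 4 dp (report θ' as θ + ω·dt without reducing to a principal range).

(1.8081, 4.2901, -0.4104)

θ' = -0.7854 + 0.75·0.5 = -0.4104
R = v/ω = 0.75/0.75 = 1.0000
x' = 1.5 + 1.0000·(sin -0.4104 − sin -0.7854) = 1.8081
y' = 4.5 − 1.0000·(cos -0.4104 − cos -0.7854) = 4.2901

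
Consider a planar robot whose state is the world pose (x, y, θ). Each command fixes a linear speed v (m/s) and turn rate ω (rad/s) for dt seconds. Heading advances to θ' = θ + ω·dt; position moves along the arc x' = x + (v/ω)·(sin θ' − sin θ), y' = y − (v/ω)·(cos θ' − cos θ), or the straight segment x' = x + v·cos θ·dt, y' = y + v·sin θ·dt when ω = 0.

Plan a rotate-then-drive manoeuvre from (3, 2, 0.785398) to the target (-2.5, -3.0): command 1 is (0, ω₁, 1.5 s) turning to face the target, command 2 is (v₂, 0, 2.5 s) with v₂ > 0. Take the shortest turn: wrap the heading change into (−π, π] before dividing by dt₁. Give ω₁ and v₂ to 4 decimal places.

ω₁ = 2.0627, v₂ = 2.9732

heading to target = atan2(-3−2, -2.5−3) = -2.4038
Δθ = wrap(-2.4038 − 0.7854) = 3.0940; ω₁ = Δθ/dt₁ = 2.0627
distance = √((-2.5−3)² + (-3−2)²) = 7.4330; v₂ = distance/dt₂ = 2.9732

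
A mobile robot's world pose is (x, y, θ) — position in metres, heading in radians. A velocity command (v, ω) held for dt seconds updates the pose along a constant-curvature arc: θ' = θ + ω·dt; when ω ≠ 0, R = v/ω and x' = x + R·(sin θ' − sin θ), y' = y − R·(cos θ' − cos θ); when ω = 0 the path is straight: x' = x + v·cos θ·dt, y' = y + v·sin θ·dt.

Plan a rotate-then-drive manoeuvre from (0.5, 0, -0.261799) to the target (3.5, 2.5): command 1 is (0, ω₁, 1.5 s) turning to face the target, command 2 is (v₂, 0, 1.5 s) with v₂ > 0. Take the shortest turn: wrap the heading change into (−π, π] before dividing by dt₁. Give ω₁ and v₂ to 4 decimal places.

heading to target = atan2(2.5−0, 3.5−0.5) = 0.6947
Δθ = wrap(0.6947 − -0.2618) = 0.9565; ω₁ = Δθ/dt₁ = 0.6377
distance = √((3.5−0.5)² + (2.5−0)²) = 3.9051; v₂ = distance/dt₂ = 2.6034

ω₁ = 0.6377, v₂ = 2.6034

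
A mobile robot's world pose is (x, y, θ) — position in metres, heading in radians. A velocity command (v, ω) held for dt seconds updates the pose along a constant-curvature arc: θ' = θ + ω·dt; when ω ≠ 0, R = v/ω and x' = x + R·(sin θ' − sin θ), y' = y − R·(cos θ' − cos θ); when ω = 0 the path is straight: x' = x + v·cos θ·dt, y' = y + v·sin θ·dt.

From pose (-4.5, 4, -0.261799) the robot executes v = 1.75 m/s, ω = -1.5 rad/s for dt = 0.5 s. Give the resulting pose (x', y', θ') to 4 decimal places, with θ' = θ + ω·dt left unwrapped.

(-3.8129, 3.4918, -1.0118)

θ' = -0.2618 + -1.5·0.5 = -1.0118
R = v/ω = 1.75/-1.5 = -1.1667
x' = -4.5 + -1.1667·(sin -1.0118 − sin -0.2618) = -3.8129
y' = 4 − -1.1667·(cos -1.0118 − cos -0.2618) = 3.4918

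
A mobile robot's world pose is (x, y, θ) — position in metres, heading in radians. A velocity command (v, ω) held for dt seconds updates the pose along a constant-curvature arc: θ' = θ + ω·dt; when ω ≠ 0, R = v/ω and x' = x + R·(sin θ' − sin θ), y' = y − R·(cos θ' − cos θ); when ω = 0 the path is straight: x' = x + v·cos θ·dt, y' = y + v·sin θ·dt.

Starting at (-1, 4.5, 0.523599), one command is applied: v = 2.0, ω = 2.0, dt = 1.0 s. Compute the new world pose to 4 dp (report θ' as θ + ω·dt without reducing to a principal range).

θ' = 0.5236 + 2.0·1.0 = 2.5236
R = v/ω = 2.0/2.0 = 1.0000
x' = -1 + 1.0000·(sin 2.5236 − sin 0.5236) = -0.9206
y' = 4.5 − 1.0000·(cos 2.5236 − cos 0.5236) = 6.1811

(-0.9206, 6.1811, 2.5236)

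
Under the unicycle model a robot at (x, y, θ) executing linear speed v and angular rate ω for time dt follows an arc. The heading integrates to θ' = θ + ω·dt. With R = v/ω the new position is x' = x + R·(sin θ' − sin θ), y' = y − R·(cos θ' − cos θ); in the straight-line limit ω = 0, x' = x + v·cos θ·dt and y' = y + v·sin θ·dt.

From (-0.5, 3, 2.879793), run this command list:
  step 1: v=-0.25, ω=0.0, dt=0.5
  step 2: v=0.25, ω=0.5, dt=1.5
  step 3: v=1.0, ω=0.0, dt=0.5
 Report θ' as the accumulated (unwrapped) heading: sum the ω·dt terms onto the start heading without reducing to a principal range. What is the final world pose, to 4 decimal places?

(-1.1848, 2.6918, 3.6298)

step 1: θ'=2.8798 (straight) → pose (-0.3793, 2.9676, 2.8798)
step 2: θ'=3.6298 (R=0.5000) → pose (-0.7432, 2.9263, 3.6298)
step 3: θ'=3.6298 (straight) → pose (-1.1848, 2.6918, 3.6298)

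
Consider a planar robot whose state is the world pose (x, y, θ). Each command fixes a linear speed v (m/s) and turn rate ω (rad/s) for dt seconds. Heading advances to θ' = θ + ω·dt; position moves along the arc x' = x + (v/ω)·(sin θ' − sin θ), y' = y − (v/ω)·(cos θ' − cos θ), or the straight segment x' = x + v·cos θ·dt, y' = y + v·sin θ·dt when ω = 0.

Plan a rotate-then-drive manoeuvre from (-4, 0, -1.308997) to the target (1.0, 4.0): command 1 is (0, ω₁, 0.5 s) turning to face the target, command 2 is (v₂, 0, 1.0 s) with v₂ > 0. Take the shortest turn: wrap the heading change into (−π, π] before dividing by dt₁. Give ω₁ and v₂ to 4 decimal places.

ω₁ = 3.9675, v₂ = 6.4031

heading to target = atan2(4−0, 1−-4) = 0.6747
Δθ = wrap(0.6747 − -1.3090) = 1.9837; ω₁ = Δθ/dt₁ = 3.9675
distance = √((1−-4)² + (4−0)²) = 6.4031; v₂ = distance/dt₂ = 6.4031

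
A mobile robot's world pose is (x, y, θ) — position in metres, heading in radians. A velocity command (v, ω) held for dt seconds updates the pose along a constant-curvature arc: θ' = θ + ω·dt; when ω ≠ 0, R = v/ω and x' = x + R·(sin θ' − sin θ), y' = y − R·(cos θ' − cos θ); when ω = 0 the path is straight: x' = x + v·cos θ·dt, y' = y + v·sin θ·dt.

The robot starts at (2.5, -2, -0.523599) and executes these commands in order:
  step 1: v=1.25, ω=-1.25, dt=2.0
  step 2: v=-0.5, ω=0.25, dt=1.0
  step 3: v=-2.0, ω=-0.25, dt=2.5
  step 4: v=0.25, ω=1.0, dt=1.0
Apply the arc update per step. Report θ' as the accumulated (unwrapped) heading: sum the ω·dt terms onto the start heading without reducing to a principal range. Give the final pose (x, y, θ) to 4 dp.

(7.2805, -3.5239, -2.3986)

step 1: θ'=-3.0236 (R=-1.0000) → pose (2.1177, -3.8591, -3.0236)
step 2: θ'=-2.7736 (R=-2.0000) → pose (2.6018, -3.7391, -2.7736)
step 3: θ'=-3.3986 (R=8.0000) → pose (7.5132, -3.4662, -3.3986)
step 4: θ'=-2.3986 (R=0.2500) → pose (7.2805, -3.5239, -2.3986)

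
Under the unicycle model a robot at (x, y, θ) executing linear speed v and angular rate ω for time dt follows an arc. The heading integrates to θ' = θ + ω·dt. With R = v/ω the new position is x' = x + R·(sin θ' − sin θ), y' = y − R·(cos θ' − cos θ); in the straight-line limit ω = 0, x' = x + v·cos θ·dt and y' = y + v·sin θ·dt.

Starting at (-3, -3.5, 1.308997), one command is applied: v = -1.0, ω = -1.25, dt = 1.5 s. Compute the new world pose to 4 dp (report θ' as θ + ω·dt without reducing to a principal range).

θ' = 1.3090 + -1.25·1.5 = -0.5660
R = v/ω = -1.0/-1.25 = 0.8000
x' = -3 + 0.8000·(sin -0.5660 − sin 1.3090) = -4.2018
y' = -3.5 − 0.8000·(cos -0.5660 − cos 1.3090) = -3.9682

(-4.2018, -3.9682, -0.5660)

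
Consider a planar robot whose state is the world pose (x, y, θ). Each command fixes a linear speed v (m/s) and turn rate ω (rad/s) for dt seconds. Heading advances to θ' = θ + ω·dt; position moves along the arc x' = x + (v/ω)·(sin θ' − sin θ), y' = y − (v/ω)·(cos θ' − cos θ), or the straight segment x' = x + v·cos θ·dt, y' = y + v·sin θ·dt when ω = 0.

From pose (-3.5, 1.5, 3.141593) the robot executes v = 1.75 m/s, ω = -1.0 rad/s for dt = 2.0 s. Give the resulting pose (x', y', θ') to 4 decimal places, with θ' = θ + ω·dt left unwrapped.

(-5.0913, 3.9783, 1.1416)

θ' = 3.1416 + -1.0·2.0 = 1.1416
R = v/ω = 1.75/-1.0 = -1.7500
x' = -3.5 + -1.7500·(sin 1.1416 − sin 3.1416) = -5.0913
y' = 1.5 − -1.7500·(cos 1.1416 − cos 3.1416) = 3.9783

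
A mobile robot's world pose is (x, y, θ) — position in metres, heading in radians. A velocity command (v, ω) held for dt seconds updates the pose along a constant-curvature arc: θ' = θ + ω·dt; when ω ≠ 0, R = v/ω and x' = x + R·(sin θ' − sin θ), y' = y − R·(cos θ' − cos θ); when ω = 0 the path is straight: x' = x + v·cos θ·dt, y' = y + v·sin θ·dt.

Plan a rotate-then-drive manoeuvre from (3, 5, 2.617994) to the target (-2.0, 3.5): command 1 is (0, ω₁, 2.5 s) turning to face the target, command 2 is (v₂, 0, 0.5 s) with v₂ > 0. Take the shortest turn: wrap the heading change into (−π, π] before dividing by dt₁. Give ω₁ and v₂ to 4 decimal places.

ω₁ = 0.3260, v₂ = 10.4403

heading to target = atan2(3.5−5, -2−3) = -2.8501
Δθ = wrap(-2.8501 − 2.6180) = 0.8151; ω₁ = Δθ/dt₁ = 0.3260
distance = √((-2−3)² + (3.5−5)²) = 5.2202; v₂ = distance/dt₂ = 10.4403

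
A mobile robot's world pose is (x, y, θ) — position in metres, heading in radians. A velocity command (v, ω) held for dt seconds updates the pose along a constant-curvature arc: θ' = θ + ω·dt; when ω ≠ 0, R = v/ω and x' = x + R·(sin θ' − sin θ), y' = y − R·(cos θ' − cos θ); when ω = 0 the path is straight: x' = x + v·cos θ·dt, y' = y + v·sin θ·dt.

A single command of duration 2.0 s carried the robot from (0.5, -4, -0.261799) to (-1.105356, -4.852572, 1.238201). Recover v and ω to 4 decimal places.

v = -1.0000, ω = 0.7500

Δθ = 1.238201 − -0.261799 = 1.500000
ω = Δθ/dt = 1.500000/2.0 = 0.7500
R = Δx/(sin θ' − sin θ) = -1.3333
v = R·ω = -1.3333·0.7500 = -1.0000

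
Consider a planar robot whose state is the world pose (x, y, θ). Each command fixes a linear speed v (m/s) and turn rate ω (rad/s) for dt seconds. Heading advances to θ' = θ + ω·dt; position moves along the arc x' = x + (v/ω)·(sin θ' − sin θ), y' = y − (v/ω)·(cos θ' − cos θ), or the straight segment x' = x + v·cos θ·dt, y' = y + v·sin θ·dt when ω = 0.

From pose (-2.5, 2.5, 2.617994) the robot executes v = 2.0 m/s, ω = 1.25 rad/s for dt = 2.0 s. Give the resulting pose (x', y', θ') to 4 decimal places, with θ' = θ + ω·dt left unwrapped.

(-4.7702, 0.4830, 5.1180)

θ' = 2.6180 + 1.25·2.0 = 5.1180
R = v/ω = 2.0/1.25 = 1.6000
x' = -2.5 + 1.6000·(sin 5.1180 − sin 2.6180) = -4.7702
y' = 2.5 − 1.6000·(cos 5.1180 − cos 2.6180) = 0.4830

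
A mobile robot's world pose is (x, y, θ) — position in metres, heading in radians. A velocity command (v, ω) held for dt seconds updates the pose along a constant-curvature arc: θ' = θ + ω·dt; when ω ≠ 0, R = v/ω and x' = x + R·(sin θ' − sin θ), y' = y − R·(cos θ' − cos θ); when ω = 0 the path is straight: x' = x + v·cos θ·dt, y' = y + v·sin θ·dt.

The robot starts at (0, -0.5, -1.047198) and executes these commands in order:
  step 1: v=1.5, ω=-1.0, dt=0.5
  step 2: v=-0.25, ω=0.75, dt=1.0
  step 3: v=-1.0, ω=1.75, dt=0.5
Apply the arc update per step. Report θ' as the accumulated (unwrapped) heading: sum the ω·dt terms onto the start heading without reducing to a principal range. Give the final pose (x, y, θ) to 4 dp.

(-0.3474, -0.8191, 0.0778)

step 1: θ'=-1.5472 (R=-1.5000) → pose (0.2005, -1.2146, -1.5472)
step 2: θ'=-0.7972 (R=-0.3333) → pose (0.1058, -0.9896, -0.7972)
step 3: θ'=0.0778 (R=-0.5714) → pose (-0.3474, -0.8191, 0.0778)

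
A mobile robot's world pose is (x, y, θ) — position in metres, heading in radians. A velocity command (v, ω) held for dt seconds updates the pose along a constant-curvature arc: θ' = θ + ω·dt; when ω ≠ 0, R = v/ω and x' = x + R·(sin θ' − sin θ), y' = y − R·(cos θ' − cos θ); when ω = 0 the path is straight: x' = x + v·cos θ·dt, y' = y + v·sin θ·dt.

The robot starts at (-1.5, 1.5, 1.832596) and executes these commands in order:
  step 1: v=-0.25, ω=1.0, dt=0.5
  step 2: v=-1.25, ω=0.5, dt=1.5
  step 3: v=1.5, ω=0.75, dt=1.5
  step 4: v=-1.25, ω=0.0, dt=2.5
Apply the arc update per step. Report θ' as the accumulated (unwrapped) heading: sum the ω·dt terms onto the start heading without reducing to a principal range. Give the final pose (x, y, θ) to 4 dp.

step 1: θ'=2.3326 (R=-0.2500) → pose (-1.4394, 1.3921, 2.3326)
step 2: θ'=3.0826 (R=-2.5000) → pose (0.2222, 0.6221, 3.0826)
step 3: θ'=4.2076 (R=2.0000) → pose (-1.6463, -0.4072, 4.2076)
step 4: θ'=4.2076 (straight) → pose (-0.1350, 2.3280, 4.2076)

(-0.1350, 2.3280, 4.2076)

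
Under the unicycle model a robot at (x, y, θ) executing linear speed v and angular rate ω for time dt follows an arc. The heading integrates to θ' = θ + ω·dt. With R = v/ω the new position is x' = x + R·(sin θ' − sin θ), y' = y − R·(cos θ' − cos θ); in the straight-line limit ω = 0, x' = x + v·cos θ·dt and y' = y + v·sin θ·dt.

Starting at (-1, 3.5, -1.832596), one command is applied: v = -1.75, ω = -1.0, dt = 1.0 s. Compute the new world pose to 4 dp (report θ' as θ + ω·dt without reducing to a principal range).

(0.1582, 4.7142, -2.8326)

θ' = -1.8326 + -1.0·1.0 = -2.8326
R = v/ω = -1.75/-1.0 = 1.7500
x' = -1 + 1.7500·(sin -2.8326 − sin -1.8326) = 0.1582
y' = 3.5 − 1.7500·(cos -2.8326 − cos -1.8326) = 4.7142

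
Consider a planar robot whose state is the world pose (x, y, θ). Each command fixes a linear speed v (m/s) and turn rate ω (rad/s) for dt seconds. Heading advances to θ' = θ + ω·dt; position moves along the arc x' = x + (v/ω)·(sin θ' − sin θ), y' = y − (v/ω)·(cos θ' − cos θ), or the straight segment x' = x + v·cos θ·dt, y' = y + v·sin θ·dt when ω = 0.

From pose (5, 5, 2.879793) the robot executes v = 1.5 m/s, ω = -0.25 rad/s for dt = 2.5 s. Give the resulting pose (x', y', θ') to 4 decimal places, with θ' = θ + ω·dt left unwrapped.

(1.9026, 7.0042, 2.2548)

θ' = 2.8798 + -0.25·2.5 = 2.2548
R = v/ω = 1.5/-0.25 = -6.0000
x' = 5 + -6.0000·(sin 2.2548 − sin 2.8798) = 1.9026
y' = 5 − -6.0000·(cos 2.2548 − cos 2.8798) = 7.0042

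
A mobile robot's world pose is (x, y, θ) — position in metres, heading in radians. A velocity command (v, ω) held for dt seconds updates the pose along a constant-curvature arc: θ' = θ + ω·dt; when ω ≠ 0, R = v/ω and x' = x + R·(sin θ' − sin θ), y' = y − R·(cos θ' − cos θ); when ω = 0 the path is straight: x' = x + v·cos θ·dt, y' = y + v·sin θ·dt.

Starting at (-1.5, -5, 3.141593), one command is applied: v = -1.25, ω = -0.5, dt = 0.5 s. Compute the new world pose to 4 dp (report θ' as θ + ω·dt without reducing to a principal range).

θ' = 3.1416 + -0.5·0.5 = 2.8916
R = v/ω = -1.25/-0.5 = 2.5000
x' = -1.5 + 2.5000·(sin 2.8916 − sin 3.1416) = -0.8815
y' = -5 − 2.5000·(cos 2.8916 − cos 3.1416) = -5.0777

(-0.8815, -5.0777, 2.8916)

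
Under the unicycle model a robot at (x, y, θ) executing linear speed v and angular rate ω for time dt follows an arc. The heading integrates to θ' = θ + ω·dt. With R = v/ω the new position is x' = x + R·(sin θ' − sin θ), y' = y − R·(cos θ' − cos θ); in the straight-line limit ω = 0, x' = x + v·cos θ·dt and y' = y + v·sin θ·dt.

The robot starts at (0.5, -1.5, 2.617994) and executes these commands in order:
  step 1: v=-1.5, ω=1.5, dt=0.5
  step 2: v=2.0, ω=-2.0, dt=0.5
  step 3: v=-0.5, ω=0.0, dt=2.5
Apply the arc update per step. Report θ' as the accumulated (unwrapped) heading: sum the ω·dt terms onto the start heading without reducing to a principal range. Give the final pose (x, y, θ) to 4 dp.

step 1: θ'=3.3680 (R=-1.0000) → pose (1.2245, -1.6085, 3.3680)
step 2: θ'=2.3680 (R=-1.0000) → pose (0.3013, -1.3494, 2.3680)
step 3: θ'=2.3680 (straight) → pose (1.1955, -2.2228, 2.3680)

(1.1955, -2.2228, 2.3680)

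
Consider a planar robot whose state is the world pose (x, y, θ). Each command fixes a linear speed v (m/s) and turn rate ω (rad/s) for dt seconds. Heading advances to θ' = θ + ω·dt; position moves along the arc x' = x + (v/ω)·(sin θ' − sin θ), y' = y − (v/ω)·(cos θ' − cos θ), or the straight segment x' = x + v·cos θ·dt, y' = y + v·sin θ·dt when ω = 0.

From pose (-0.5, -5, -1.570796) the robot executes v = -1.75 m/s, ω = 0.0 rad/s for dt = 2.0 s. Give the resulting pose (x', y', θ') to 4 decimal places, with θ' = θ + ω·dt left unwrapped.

θ' = -1.5708 + 0.0·2.0 = -1.5708
ω = 0 → straight: x' = -0.5 + -1.75·cos(-1.5708)·2.0 = -0.5000
y' = -5 + -1.75·sin(-1.5708)·2.0 = -1.5000

(-0.5000, -1.5000, -1.5708)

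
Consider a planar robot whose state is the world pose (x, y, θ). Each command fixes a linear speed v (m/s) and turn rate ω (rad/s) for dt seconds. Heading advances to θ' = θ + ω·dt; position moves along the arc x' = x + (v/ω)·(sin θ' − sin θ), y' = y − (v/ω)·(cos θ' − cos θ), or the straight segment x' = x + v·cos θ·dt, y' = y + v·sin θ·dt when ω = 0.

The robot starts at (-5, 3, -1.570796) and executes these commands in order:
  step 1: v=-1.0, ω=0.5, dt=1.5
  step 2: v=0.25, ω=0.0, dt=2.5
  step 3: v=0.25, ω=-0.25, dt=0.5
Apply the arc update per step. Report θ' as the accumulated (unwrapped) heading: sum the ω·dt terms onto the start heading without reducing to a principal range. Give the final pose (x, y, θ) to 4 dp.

(-5.0313, 3.8094, -0.9458)

step 1: θ'=-0.8208 (R=-2.0000) → pose (-5.5366, 4.3633, -0.8208)
step 2: θ'=-0.8208 (straight) → pose (-5.1106, 3.9060, -0.8208)
step 3: θ'=-0.9458 (R=-1.0000) → pose (-5.0313, 3.8094, -0.9458)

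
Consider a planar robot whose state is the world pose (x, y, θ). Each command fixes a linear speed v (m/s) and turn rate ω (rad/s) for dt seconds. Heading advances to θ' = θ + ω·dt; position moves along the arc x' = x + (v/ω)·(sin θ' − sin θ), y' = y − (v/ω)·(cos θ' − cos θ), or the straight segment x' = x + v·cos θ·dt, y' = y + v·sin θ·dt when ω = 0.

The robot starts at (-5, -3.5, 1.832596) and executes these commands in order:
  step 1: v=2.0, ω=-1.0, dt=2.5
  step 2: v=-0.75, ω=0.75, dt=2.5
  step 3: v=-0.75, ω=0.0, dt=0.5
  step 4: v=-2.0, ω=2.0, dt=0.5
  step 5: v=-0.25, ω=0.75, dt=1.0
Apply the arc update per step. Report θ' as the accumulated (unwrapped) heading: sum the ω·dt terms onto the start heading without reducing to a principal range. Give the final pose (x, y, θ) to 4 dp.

step 1: θ'=-0.6674 (R=-2.0000) → pose (-1.8303, -1.4115, -0.6674)
step 2: θ'=1.2076 (R=-1.0000) → pose (-3.3840, -1.8417, 1.2076)
step 3: θ'=1.2076 (straight) → pose (-3.5172, -2.1922, 1.2076)
step 4: θ'=2.2076 (R=-1.0000) → pose (-3.3864, -3.1421, 2.2076)
step 5: θ'=2.9576 (R=-0.3333) → pose (-3.1794, -3.2716, 2.9576)

(-3.1794, -3.2716, 2.9576)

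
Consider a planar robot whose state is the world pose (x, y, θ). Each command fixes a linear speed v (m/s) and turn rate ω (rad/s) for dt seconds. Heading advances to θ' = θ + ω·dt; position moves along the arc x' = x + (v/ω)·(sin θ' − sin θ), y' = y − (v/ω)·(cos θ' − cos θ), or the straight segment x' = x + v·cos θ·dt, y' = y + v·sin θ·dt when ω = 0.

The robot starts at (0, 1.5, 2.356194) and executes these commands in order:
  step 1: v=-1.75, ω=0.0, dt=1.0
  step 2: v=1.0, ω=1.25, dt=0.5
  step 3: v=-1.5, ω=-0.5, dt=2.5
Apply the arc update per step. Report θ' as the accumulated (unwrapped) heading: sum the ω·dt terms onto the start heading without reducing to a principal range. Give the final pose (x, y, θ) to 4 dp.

step 1: θ'=2.3562 (straight) → pose (1.2374, 0.2626, 2.3562)
step 2: θ'=2.9812 (R=0.8000) → pose (0.7995, 0.4866, 2.9812)
step 3: θ'=1.7312 (R=3.0000) → pose (3.2819, -1.9958, 1.7312)

(3.2819, -1.9958, 1.7312)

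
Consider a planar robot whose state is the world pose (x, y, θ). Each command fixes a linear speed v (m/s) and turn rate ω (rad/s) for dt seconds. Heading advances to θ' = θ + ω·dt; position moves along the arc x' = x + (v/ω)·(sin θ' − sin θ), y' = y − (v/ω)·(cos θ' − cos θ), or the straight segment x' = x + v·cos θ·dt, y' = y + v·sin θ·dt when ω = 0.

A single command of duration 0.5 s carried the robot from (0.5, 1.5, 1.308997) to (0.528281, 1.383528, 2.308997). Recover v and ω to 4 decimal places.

Δθ = 2.308997 − 1.308997 = 1.000000
ω = Δθ/dt = 1.000000/0.5 = 2.0000
R = −Δy/(cos θ' − cos θ) = -0.1250
v = R·ω = -0.1250·2.0000 = -0.2500

v = -0.2500, ω = 2.0000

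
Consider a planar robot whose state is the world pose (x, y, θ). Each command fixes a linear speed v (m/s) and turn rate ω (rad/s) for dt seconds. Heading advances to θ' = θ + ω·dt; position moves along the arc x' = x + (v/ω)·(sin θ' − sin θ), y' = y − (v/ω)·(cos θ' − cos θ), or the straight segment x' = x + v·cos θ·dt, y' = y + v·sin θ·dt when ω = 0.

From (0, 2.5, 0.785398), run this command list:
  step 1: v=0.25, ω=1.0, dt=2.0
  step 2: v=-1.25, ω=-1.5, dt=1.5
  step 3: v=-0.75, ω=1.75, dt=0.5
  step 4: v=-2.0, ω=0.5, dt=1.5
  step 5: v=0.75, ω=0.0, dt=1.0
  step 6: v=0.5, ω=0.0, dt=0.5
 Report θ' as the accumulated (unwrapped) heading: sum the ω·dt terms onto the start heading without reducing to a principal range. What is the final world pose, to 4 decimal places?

step 1: θ'=2.7854 (R=0.2500) → pose (-0.0896, 2.9111, 2.7854)
step 2: θ'=0.5354 (R=0.8333) → pose (0.0450, 1.4133, 0.5354)
step 3: θ'=1.4104 (R=-0.4286) → pose (-0.1595, 1.1132, 1.4104)
step 4: θ'=2.1604 (R=-4.0000) → pose (0.4645, -1.7498, 2.1604)
step 5: θ'=2.1604 (straight) → pose (0.0475, -1.1264, 2.1604)
step 6: θ'=2.1604 (straight) → pose (-0.0915, -0.9186, 2.1604)

(-0.0915, -0.9186, 2.1604)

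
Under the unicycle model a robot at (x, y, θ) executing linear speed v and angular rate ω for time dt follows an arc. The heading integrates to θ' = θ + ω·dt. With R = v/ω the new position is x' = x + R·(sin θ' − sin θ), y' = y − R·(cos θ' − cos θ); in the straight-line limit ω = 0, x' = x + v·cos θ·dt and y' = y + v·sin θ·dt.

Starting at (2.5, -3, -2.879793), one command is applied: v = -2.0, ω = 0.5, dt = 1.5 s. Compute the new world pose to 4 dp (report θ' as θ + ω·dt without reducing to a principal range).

(4.8559, -1.2576, -2.1298)

θ' = -2.8798 + 0.5·1.5 = -2.1298
R = v/ω = -2.0/0.5 = -4.0000
x' = 2.5 + -4.0000·(sin -2.1298 − sin -2.8798) = 4.8559
y' = -3 − -4.0000·(cos -2.1298 − cos -2.8798) = -1.2576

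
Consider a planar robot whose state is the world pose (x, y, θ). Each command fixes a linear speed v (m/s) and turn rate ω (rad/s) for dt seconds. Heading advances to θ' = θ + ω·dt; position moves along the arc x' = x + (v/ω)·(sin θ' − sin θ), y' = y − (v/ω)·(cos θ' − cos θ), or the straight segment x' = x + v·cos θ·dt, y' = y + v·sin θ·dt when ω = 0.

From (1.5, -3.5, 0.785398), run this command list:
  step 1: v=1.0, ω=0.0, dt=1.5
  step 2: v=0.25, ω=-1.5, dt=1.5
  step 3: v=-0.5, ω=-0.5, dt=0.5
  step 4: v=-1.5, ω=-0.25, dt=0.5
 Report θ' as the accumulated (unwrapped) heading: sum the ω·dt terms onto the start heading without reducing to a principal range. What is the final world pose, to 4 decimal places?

step 1: θ'=0.7854 (straight) → pose (2.5607, -2.4393, 0.7854)
step 2: θ'=-1.4646 (R=-0.1667) → pose (2.8442, -2.5395, -1.4646)
step 3: θ'=-1.7146 (R=1.0000) → pose (2.8489, -2.2902, -1.7146)
step 4: θ'=-1.8396 (R=6.0000) → pose (3.0025, -1.5566, -1.8396)

(3.0025, -1.5566, -1.8396)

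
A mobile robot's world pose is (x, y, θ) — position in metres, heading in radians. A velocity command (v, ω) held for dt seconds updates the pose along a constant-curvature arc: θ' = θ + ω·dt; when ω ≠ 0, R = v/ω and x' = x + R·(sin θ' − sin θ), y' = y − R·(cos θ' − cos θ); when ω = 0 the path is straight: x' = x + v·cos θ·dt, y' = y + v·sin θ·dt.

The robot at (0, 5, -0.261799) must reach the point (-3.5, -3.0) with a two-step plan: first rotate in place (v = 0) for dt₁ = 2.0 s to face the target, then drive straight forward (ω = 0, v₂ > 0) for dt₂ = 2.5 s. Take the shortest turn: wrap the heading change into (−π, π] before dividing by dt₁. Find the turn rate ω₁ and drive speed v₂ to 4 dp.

heading to target = atan2(-3−5, -3.5−0) = -1.9832
Δθ = wrap(-1.9832 − -0.2618) = -1.7214; ω₁ = Δθ/dt₁ = -0.8607
distance = √((-3.5−0)² + (-3−5)²) = 8.7321; v₂ = distance/dt₂ = 3.4928

ω₁ = -0.8607, v₂ = 3.4928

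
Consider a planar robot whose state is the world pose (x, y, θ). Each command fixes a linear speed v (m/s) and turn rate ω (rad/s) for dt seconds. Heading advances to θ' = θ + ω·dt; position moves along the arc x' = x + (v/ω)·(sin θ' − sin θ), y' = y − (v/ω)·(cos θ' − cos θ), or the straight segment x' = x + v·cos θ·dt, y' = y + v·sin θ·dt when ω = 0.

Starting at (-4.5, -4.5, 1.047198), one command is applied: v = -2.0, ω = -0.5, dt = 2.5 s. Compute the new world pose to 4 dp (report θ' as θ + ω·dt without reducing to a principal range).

(-8.7698, -6.4180, -0.2028)

θ' = 1.0472 + -0.5·2.5 = -0.2028
R = v/ω = -2.0/-0.5 = 4.0000
x' = -4.5 + 4.0000·(sin -0.2028 − sin 1.0472) = -8.7698
y' = -4.5 − 4.0000·(cos -0.2028 − cos 1.0472) = -6.4180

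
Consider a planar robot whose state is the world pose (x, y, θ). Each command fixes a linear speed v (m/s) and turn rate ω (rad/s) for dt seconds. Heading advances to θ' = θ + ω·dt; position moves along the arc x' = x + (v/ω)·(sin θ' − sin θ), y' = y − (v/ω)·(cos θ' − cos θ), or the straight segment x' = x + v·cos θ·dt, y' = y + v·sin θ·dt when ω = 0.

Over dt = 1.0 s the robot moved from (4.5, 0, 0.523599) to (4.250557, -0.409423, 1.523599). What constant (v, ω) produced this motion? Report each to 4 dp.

v = -0.5000, ω = 1.0000

Δθ = 1.523599 − 0.523599 = 1.000000
ω = Δθ/dt = 1.000000/1.0 = 1.0000
R = −Δy/(cos θ' − cos θ) = -0.5000
v = R·ω = -0.5000·1.0000 = -0.5000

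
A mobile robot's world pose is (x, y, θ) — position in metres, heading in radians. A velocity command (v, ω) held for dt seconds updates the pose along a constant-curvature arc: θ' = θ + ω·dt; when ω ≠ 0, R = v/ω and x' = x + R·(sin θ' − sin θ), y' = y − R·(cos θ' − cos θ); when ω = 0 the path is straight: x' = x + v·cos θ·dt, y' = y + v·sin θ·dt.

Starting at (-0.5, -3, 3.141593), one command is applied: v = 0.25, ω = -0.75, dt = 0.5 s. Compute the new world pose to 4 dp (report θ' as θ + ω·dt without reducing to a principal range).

(-0.6221, -2.9768, 2.7666)

θ' = 3.1416 + -0.75·0.5 = 2.7666
R = v/ω = 0.25/-0.75 = -0.3333
x' = -0.5 + -0.3333·(sin 2.7666 − sin 3.1416) = -0.6221
y' = -3 − -0.3333·(cos 2.7666 − cos 3.1416) = -2.9768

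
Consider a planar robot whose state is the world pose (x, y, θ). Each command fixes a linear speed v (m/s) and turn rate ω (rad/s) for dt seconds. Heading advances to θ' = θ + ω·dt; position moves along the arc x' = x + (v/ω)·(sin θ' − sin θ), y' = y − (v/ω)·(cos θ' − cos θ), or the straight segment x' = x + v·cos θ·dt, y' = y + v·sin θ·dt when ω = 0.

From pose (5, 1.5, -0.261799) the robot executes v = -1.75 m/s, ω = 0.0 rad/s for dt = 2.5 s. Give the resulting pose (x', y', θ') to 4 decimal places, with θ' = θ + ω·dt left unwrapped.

θ' = -0.2618 + 0.0·2.5 = -0.2618
ω = 0 → straight: x' = 5 + -1.75·cos(-0.2618)·2.5 = 0.7741
y' = 1.5 + -1.75·sin(-0.2618)·2.5 = 2.6323

(0.7741, 2.6323, -0.2618)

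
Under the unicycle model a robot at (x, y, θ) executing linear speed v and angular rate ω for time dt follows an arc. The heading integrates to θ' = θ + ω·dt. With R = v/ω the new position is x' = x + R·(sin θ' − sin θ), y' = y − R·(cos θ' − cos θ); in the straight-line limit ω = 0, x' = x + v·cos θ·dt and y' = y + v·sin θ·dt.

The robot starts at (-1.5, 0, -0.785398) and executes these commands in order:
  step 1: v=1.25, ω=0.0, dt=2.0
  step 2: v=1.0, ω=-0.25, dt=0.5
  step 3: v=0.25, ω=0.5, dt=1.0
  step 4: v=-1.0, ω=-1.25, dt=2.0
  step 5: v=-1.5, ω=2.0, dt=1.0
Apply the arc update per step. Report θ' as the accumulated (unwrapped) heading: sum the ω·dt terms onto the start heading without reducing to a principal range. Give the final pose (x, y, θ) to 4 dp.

(1.3500, 0.4082, -0.9104)

step 1: θ'=-0.7854 (straight) → pose (0.2678, -1.7678, -0.7854)
step 2: θ'=-0.9104 (R=-4.0000) → pose (0.5983, -2.1425, -0.9104)
step 3: θ'=-0.4104 (R=0.5000) → pose (0.7937, -2.2942, -0.4104)
step 4: θ'=-2.9104 (R=0.8000) → pose (0.9296, -0.7819, -2.9104)
step 5: θ'=-0.9104 (R=-0.7500) → pose (1.3500, 0.4082, -0.9104)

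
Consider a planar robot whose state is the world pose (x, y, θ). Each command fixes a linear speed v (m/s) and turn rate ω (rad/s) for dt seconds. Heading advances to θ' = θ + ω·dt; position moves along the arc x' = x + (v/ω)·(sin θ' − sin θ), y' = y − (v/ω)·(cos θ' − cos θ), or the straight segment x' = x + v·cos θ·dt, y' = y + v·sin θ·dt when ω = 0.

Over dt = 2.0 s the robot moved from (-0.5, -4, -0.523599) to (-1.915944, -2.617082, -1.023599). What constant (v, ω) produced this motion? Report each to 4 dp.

v = -1.0000, ω = -0.2500

Δθ = -1.023599 − -0.523599 = -0.500000
ω = Δθ/dt = -0.500000/2.0 = -0.2500
R = Δx/(sin θ' − sin θ) = 4.0000
v = R·ω = 4.0000·-0.2500 = -1.0000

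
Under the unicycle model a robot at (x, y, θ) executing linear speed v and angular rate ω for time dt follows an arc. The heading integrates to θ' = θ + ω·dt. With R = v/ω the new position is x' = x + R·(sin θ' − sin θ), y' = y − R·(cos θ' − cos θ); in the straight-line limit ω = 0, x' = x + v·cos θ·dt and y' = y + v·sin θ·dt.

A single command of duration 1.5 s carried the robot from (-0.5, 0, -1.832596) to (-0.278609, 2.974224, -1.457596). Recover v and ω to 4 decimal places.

Δθ = -1.457596 − -1.832596 = 0.375000
ω = Δθ/dt = 0.375000/1.5 = 0.2500
R = −Δy/(cos θ' − cos θ) = -8.0000
v = R·ω = -8.0000·0.2500 = -2.0000

v = -2.0000, ω = 0.2500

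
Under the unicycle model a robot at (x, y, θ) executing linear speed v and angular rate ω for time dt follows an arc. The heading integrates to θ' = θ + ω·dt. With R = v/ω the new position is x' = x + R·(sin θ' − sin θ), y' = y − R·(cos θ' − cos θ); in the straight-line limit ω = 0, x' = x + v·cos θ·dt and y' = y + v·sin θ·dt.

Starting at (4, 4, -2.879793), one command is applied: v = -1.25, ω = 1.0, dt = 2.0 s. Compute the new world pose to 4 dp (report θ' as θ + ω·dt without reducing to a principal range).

(4.6397, 6.0040, -0.8798)

θ' = -2.8798 + 1.0·2.0 = -0.8798
R = v/ω = -1.25/1.0 = -1.2500
x' = 4 + -1.2500·(sin -0.8798 − sin -2.8798) = 4.6397
y' = 4 − -1.2500·(cos -0.8798 − cos -2.8798) = 6.0040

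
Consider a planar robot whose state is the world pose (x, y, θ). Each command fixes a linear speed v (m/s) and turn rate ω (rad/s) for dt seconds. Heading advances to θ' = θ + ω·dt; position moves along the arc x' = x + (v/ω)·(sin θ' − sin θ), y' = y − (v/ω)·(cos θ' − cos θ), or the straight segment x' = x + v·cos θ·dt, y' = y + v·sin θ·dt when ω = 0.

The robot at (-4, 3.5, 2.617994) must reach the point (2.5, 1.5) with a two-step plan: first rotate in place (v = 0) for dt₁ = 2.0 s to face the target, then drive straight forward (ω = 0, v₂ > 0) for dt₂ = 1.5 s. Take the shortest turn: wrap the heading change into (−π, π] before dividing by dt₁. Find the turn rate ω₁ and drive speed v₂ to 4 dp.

ω₁ = -1.4582, v₂ = 4.5338

heading to target = atan2(1.5−3.5, 2.5−-4) = -0.2985
Δθ = wrap(-0.2985 − 2.6180) = -2.9165; ω₁ = Δθ/dt₁ = -1.4582
distance = √((2.5−-4)² + (1.5−3.5)²) = 6.8007; v₂ = distance/dt₂ = 4.5338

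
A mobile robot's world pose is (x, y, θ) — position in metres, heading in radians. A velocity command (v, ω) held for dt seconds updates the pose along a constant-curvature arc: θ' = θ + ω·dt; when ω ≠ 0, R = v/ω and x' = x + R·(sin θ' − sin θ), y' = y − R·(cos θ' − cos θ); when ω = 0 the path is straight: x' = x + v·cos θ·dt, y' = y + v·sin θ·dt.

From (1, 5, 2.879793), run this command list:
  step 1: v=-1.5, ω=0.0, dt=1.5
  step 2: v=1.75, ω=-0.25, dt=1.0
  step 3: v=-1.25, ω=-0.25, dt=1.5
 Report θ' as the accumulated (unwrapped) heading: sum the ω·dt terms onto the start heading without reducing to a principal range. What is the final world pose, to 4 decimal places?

step 1: θ'=2.8798 (straight) → pose (3.1733, 4.4177, 2.8798)
step 2: θ'=2.6298 (R=-7.0000) → pose (1.5568, 5.0761, 2.6298)
step 3: θ'=2.2548 (R=5.0000) → pose (2.9834, 3.8762, 2.2548)

(2.9834, 3.8762, 2.2548)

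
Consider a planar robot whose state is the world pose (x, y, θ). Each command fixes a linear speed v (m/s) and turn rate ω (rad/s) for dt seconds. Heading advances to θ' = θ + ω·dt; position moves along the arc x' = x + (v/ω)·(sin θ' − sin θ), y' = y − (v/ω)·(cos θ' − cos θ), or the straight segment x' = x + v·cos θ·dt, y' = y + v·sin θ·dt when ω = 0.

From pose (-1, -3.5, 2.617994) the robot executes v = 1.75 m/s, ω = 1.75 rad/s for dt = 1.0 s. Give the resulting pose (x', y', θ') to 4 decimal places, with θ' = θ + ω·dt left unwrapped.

θ' = 2.6180 + 1.75·1.0 = 4.3680
R = v/ω = 1.75/1.75 = 1.0000
x' = -1 + 1.0000·(sin 4.3680 − sin 2.6180) = -2.4413
y' = -3.5 − 1.0000·(cos 4.3680 − cos 2.6180) = -4.0284

(-2.4413, -4.0284, 4.3680)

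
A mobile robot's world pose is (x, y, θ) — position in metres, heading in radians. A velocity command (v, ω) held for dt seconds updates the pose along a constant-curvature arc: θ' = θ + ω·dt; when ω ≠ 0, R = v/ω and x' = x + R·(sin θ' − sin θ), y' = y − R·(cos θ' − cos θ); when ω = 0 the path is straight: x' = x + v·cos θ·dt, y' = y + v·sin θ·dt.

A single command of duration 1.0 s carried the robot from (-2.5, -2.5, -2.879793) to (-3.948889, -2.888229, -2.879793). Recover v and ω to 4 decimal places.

Δθ = -2.879793 − -2.879793 = 0.000000
ω = Δθ/dt = 0.000000/1.0 = 0.0000
ω = 0 → v = (Δx·cos θ + Δy·sin θ)/dt = 1.5000

v = 1.5000, ω = 0.0000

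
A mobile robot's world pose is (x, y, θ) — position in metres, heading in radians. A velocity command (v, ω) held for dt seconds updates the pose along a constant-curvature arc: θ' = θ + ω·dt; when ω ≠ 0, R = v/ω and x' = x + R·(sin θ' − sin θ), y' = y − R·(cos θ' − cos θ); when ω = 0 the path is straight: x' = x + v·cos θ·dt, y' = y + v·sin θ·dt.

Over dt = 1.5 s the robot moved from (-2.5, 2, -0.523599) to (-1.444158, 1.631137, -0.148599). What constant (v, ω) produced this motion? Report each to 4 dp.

Δθ = -0.148599 − -0.523599 = 0.375000
ω = Δθ/dt = 0.375000/1.5 = 0.2500
R = Δx/(sin θ' − sin θ) = 3.0000
v = R·ω = 3.0000·0.2500 = 0.7500

v = 0.7500, ω = 0.2500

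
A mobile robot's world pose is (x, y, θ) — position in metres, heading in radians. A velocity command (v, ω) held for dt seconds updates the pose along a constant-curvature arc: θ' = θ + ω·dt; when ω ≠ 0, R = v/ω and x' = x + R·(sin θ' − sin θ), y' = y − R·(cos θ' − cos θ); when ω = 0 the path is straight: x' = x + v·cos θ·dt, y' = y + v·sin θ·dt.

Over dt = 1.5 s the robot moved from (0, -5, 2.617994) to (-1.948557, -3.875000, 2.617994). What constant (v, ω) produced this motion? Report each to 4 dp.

Δθ = 2.617994 − 2.617994 = 0.000000
ω = Δθ/dt = 0.000000/1.5 = 0.0000
ω = 0 → v = (Δx·cos θ + Δy·sin θ)/dt = 1.5000

v = 1.5000, ω = 0.0000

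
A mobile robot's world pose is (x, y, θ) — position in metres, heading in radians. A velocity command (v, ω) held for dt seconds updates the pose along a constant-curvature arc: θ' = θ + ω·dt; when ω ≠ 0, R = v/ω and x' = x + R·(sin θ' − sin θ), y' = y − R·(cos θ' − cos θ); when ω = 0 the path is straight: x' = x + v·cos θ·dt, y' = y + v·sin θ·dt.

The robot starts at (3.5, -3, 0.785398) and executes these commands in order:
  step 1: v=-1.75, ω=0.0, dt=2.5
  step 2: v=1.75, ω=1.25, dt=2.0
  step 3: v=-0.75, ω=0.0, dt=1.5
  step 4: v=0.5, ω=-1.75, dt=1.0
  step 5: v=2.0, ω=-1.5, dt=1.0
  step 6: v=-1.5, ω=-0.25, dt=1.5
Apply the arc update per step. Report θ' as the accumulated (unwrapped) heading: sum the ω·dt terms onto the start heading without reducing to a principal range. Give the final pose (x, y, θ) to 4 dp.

(-0.9230, -1.6398, -0.3396)

step 1: θ'=0.7854 (straight) → pose (0.4064, -6.0936, 0.7854)
step 2: θ'=3.2854 (R=1.4000) → pose (-0.7842, -3.7181, 3.2854)
step 3: θ'=3.2854 (straight) → pose (0.3292, -3.5569, 3.2854)
step 4: θ'=1.5354 (R=-0.2857) → pose (0.0027, -3.2640, 1.5354)
step 5: θ'=0.0354 (R=-1.3333) → pose (1.2880, -1.9787, 0.0354)
step 6: θ'=-0.3396 (R=6.0000) → pose (-0.9230, -1.6398, -0.3396)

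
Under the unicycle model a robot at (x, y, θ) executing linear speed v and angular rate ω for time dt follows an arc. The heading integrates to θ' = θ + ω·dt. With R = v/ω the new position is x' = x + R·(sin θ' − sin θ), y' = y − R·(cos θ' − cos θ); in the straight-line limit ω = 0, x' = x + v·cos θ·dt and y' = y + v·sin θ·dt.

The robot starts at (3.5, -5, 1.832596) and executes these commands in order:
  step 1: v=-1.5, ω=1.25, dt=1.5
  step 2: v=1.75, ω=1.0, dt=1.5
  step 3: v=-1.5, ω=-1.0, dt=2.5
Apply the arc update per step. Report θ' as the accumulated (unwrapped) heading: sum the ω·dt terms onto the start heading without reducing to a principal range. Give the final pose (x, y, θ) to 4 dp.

step 1: θ'=3.7076 (R=-1.2000) → pose (5.3026, -5.7023, 3.7076)
step 2: θ'=5.2076 (R=1.7500) → pose (4.7013, -8.0110, 5.2076)
step 3: θ'=2.7076 (R=1.5000) → pose (6.6519, -5.9372, 2.7076)

(6.6519, -5.9372, 2.7076)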